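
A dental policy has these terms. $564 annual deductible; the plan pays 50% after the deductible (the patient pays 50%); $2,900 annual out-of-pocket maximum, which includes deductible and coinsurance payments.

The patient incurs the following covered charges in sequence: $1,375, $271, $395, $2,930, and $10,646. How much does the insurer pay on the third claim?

Claim 1 ($1,375): $564 to deductible, leaving $811; patient's 50% is $405.50. Cost to patient: $969.50. OOP to date $969.50. Plan pays $1,375 − $969.50 = $405.50.
Claim 2 ($271): deductible already satisfied, so patient's share is 50% × $271 = $135.50. Patient owes $135.50 (running OOP $1,105). Plan pays $271 − $135.50 = $135.50.
Claim 3 ($395): 50% coinsurance on $395 = $197.50. Cost to patient: $197.50. OOP to date $1,302.50. Plan pays $395 − $197.50 = $197.50.

$197.50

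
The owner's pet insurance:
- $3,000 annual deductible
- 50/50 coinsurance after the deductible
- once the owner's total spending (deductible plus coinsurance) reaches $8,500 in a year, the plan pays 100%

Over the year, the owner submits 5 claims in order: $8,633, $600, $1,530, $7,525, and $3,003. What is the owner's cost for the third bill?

Claim 1 — $8,633: deductible takes $3,000, $5,633 remains; owner's 50% is $2,816.50. Owner pays $5,816.50; OOP now $5,816.50.
Claim 2 — $600: deductible met; 50% of $600 = $300. Owner pays $300; OOP now $6,116.50.
Claim 3 — $1,530: 50% coinsurance on $1,530 = $765. Owner pays $765; OOP now $6,881.50.

$765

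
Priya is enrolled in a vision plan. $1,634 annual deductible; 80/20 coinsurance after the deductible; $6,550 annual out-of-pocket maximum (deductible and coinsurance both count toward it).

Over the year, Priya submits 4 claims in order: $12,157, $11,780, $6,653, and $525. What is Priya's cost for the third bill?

$455.40

#1 ($12,157): $1,634 to deductible, leaving $10,523; 20% of $10,523 = $2,104.60. Member owes $3,738.60 (running OOP $3,738.60).
#2 ($11,780): deductible already satisfied, so member's share is 20% × $11,780 = $2,356. Member pays $2,356; OOP now $6,094.60.
#3 ($6,653): 20% coinsurance on $6,653 = $1,330.60. Adding that to $6,094.60 gives $7,425.20, past the $6,550 cap; member pays only $6,550 − $6,094.60 = $455.40.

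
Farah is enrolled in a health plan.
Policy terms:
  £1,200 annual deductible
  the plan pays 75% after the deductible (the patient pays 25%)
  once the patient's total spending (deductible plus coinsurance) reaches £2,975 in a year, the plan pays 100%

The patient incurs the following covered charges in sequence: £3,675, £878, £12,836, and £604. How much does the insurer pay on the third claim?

£11,899.25

Claim 1 (£3,675): £1,200 finishes the deductible; £2,475 goes to coinsurance; patient's 25% is £618.75. Patient owes £1,818.75 (running OOP £1,818.75). Plan pays £3,675 − £1,818.75 = £1,856.25.
Claim 2 (£878): deductible already satisfied, so patient's share is 25% × £878 = £219.50. Cost to patient: £219.50. OOP to date £2,038.25. Insurer: £878 − £219.50 = £658.50.
Claim 3 (£12,836): deductible already satisfied, so patient's share is 25% × £12,836 = £3,209. Adding that to £2,038.25 gives £5,247.25, past the £2,975 cap; patient pays only £2,975 − £2,038.25 = £936.75. Insurer: £12,836 − £936.75 = £11,899.25.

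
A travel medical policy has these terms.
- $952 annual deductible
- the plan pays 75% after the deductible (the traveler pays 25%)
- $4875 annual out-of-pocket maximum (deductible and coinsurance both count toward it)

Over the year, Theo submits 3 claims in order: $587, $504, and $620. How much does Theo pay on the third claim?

$155

Claim 1 — $587: entire amount goes to the deductible. Cost to traveler: $587. OOP to date $587.
Claim 2 — $504: $365 to deductible, leaving $139; 25% of $139 = $34.75. Traveler pays $399.75; OOP now $986.75.
Claim 3 — $620: deductible met; 25% of $620 = $155. Cost to traveler: $155. OOP to date $1141.75.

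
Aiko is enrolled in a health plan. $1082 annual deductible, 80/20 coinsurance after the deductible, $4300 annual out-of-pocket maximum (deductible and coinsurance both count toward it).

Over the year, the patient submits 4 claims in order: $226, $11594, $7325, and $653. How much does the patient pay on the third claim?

#1 ($226): all of it applies to the deductible. Patient pays $226; OOP now $226.
#2 ($11594): $856 to deductible, leaving $10738; 20% of $10738 = $2147.60. Patient pays $3003.60; OOP now $3229.60.
#3 ($7325): deductible already satisfied, so patient's share is 20% × $7325 = $1465. That would push OOP to $4694.60, over the $4300 cap, so patient pays $4300 − $3229.60 = $1070.40.

$1070.40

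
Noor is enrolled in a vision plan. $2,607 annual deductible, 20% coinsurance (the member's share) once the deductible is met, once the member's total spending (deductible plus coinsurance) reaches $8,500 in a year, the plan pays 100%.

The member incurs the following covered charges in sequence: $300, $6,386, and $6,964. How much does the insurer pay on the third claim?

$5,571.20

Claim 1 ($300): fully absorbed by the deductible. Member owes $300 (running OOP $300). Insurer: $300 − $300 = $0.
Claim 2 ($6,386): deductible takes $2,307, $4,079 remains; member's 20% is $815.80. Member pays $3,122.80; OOP now $3,422.80. Insurer: $6,386 − $3,122.80 = $3,263.20.
Claim 3 ($6,964): deductible already satisfied, so member's share is 20% × $6,964 = $1,392.80. Member owes $1,392.80 (running OOP $4,815.60). Insurer: $6,964 − $1,392.80 = $5,571.20.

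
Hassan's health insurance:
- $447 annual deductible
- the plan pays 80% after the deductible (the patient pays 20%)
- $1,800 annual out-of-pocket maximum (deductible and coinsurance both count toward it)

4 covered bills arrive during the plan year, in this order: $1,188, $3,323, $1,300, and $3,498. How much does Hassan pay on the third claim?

Claim 1 ($1,188): $447 to deductible, leaving $741; patient's 20% is $148.20. Cost to patient: $595.20. OOP to date $595.20.
Claim 2 ($3,323): deductible already satisfied, so patient's share is 20% × $3,323 = $664.60. Cost to patient: $664.60. OOP to date $1,259.80.
Claim 3 ($1,300): deductible met; 20% of $1,300 = $260. Patient owes $260 (running OOP $1,519.80).

$260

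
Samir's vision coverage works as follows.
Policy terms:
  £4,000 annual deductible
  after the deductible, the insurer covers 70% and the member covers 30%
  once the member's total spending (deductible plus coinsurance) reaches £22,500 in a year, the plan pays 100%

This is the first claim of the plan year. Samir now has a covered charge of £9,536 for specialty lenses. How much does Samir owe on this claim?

£5,660.80

Deductible not yet touched, so the first £4,000 of the bill goes to the deductible.
The remaining £5,536 (= £9,536 − £4,000) moves to coinsurance.
Coinsurance: £5,536 × 30% = £1,660.80.
That puts the member's cost at £4,000 + £1,660.80 = £5,660.80 before any cap.
Cumulative spending £0 + £5,660.80 = £5,660.80 stays under the £22,500 maximum.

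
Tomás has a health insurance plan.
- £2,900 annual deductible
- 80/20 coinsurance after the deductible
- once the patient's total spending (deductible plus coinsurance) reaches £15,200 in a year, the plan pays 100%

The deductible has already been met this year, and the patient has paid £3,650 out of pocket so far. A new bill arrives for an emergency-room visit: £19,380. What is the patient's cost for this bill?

The deductible is already satisfied, so the full bill goes to coinsurance.
20% of £19,380 = £3,876 falls to the patient.
Total out-of-pocket so far would be £3,650 + £3,876 = £7,526, below the £15,200 cap — no reduction.

£3,876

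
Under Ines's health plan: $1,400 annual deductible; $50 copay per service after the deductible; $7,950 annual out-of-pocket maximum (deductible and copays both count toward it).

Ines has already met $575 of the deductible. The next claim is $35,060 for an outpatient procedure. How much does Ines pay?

$875

$575 of the $1,400 deductible is already met, leaving $825.
After the $825 deductible portion, $35,060 − $825 = $34,235 is subject to the copay.
Copay on this service: $50.
So the patient owes $825 + $50 = $875 before any cap.
Total out-of-pocket so far would be $575 + $875 = $1,450, below the $7,950 cap — no reduction.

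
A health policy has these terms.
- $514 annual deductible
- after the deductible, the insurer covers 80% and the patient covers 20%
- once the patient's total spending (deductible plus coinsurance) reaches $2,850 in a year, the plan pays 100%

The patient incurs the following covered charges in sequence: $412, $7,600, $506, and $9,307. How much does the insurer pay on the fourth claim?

$8,571.80

#1 ($412): all of it applies to the deductible. Patient owes $412 (running OOP $412). Insurer: $412 − $412 = $0.
#2 ($7,600): $102 finishes the deductible; $7,498 goes to coinsurance; 20% of $7,498 = $1,499.60. Patient owes $1,601.60 (running OOP $2,013.60). Plan pays $7,600 − $1,601.60 = $5,998.40.
#3 ($506): deductible already satisfied, so patient's share is 20% × $506 = $101.20. Patient pays $101.20; OOP now $2,114.80. Plan pays $506 − $101.20 = $404.80.
#4 ($9,307): deductible met; 20% of $9,307 = $1,861.40. OOP would hit $3,976.20 > $2,850, so the cap limits the patient to $2,850 − $2,114.80 = $735.20. Plan pays $9,307 − $735.20 = $8,571.80.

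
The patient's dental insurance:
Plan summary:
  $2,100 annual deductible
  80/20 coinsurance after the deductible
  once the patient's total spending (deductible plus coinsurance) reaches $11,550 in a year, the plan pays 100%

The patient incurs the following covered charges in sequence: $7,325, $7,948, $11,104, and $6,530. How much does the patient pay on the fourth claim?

Claim 1 ($7,325): $2,100 to deductible, leaving $5,225; 20% of $5,225 = $1,045. Patient pays $3,145; OOP now $3,145.
Claim 2 ($7,948): deductible met; 20% of $7,948 = $1,589.60. Cost to patient: $1,589.60. OOP to date $4,734.60.
Claim 3 ($11,104): deductible met; 20% of $11,104 = $2,220.80. Patient pays $2,220.80; OOP now $6,955.40.
Claim 4 ($6,530): deductible met; 20% of $6,530 = $1,306. Patient owes $1,306 (running OOP $8,261.40).

$1,306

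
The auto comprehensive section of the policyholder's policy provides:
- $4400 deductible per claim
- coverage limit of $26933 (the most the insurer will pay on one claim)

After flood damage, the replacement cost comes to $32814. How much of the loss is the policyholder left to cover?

$5881

Less the $4400 deductible: $32814 − $4400 = $28414.
The $26933 per-incident cap binds; insurer pays $26933.
The policyholder bears the rest of the original loss: $32814 − $26933 = $5881.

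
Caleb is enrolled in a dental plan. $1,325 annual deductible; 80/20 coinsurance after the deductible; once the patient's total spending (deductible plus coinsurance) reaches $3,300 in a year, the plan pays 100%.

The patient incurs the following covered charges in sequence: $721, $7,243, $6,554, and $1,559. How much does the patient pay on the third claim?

Claim 1 ($721): all of it applies to the deductible. Patient pays $721; OOP now $721.
Claim 2 ($7,243): $604 finishes the deductible; $6,639 goes to coinsurance; 20% of $6,639 = $1,327.80. Patient pays $1,931.80; OOP now $2,652.80.
Claim 3 ($6,554): deductible met; 20% of $6,554 = $1,310.80. OOP would hit $3,963.60 > $3,300, so the cap limits the patient to $3,300 − $2,652.80 = $647.20.

$647.20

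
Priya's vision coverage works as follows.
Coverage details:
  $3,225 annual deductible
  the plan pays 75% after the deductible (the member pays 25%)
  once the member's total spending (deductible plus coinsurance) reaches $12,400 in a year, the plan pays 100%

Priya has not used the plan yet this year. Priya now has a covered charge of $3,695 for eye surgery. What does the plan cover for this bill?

$352.50

Nothing has been paid toward the $3,225 deductible, so the first $3,225 of this charge is applied there.
After the $3,225 deductible portion, $3,695 − $3,225 = $470 is subject to coinsurance.
Coinsurance: $470 × 25% = $117.50.
So the member owes $3,225 + $117.50 = $3,342.50 before any cap.
Total out-of-pocket so far would be $0 + $3,342.50 = $3,342.50, below the $12,400 cap — no reduction.
The plan picks up $3,695 − $3,342.50 = $352.50.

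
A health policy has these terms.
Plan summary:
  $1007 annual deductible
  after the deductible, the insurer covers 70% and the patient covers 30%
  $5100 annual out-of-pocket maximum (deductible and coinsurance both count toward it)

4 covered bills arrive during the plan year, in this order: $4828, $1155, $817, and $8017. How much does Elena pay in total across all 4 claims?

$5100

Claim 1 ($4828): $1007 to deductible, leaving $3821; patient's 30% is $1146.30. Cost to patient: $2153.30. OOP to date $2153.30.
Claim 2 ($1155): deductible already satisfied, so patient's share is 30% × $1155 = $346.50. Cost to patient: $346.50. OOP to date $2499.80.
Claim 3 ($817): deductible met; 30% of $817 = $245.10. Patient owes $245.10 (running OOP $2744.90).
Claim 4 ($8017): deductible met; 30% of $8017 = $2405.10. That would push OOP to $5150, over the $5100 cap, so patient pays $5100 − $2744.90 = $2355.10.
Total paid by the patient: $2153.30 + $346.50 + $245.10 + $2355.10 = $5100.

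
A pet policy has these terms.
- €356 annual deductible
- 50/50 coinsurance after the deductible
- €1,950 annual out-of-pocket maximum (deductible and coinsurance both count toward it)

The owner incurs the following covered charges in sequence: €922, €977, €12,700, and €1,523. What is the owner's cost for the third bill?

€822.50

Bill 1, €922: €356 finishes the deductible; €566 goes to coinsurance; 50% of €566 = €283. Owner pays €639; OOP now €639.
Bill 2, €977: deductible already satisfied, so owner's share is 50% × €977 = €488.50. Cost to owner: €488.50. OOP to date €1,127.50.
Bill 3, €12,700: deductible already satisfied, so owner's share is 50% × €12,700 = €6,350. Adding that to €1,127.50 gives €7,477.50, past the €1,950 cap; owner pays only €1,950 − €1,127.50 = €822.50.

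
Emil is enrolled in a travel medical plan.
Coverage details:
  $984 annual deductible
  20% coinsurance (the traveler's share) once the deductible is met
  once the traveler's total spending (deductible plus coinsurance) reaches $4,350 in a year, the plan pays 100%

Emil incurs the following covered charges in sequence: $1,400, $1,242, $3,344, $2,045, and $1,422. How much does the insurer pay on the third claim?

$2,675.20

Claim 1 — $1,400: $984 to deductible, leaving $416; traveler's 20% is $83.20. Traveler pays $1,067.20; OOP now $1,067.20. Plan pays $1,400 − $1,067.20 = $332.80.
Claim 2 — $1,242: deductible already satisfied, so traveler's share is 20% × $1,242 = $248.40. Cost to traveler: $248.40. OOP to date $1,315.60. Plan pays $1,242 − $248.40 = $993.60.
Claim 3 — $3,344: 20% coinsurance on $3,344 = $668.80. Traveler pays $668.80; OOP now $1,984.40. Insurer: $3,344 − $668.80 = $2,675.20.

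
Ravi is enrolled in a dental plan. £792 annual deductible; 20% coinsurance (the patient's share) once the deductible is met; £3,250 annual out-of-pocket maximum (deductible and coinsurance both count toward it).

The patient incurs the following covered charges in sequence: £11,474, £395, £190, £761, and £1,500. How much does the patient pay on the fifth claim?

£52.40

Claim 1 — £11,474: £792 finishes the deductible; £10,682 goes to coinsurance; coinsurance £10,682 × 20% = £2,136.40. Patient pays £2,928.40; OOP now £2,928.40.
Claim 2 — £395: deductible already satisfied, so patient's share is 20% × £395 = £79. Patient pays £79; OOP now £3,007.40.
Claim 3 — £190: 20% coinsurance on £190 = £38. Patient pays £38; OOP now £3,045.40.
Claim 4 — £761: deductible met; 20% of £761 = £152.20. Patient owes £152.20 (running OOP £3,197.60).
Claim 5 — £1,500: deductible met; 20% of £1,500 = £300. OOP would hit £3,497.60 > £3,250, so the cap limits the patient to £3,250 − £3,197.60 = £52.40.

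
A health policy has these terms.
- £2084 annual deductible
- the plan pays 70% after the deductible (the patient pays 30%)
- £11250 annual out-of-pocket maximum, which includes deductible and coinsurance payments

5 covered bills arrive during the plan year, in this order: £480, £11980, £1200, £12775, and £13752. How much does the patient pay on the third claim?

£360

Claim 1 (£480): entire amount goes to the deductible. Cost to patient: £480. OOP to date £480.
Claim 2 (£11980): £1604 to deductible, leaving £10376; 30% of £10376 = £3112.80. Cost to patient: £4716.80. OOP to date £5196.80.
Claim 3 (£1200): deductible already satisfied, so patient's share is 30% × £1200 = £360. Cost to patient: £360. OOP to date £5556.80.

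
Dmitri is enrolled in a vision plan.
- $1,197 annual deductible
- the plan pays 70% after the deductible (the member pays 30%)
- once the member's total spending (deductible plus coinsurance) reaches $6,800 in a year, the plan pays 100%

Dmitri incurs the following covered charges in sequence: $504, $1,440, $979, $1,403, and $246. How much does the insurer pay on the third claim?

$685.30

#1 ($504): all of it applies to the deductible. Member pays $504; OOP now $504. Plan pays $504 − $504 = $0.
#2 ($1,440): $693 finishes the deductible; $747 goes to coinsurance; 30% of $747 = $224.10. Member owes $917.10 (running OOP $1,421.10). Insurer: $1,440 − $917.10 = $522.90.
#3 ($979): deductible met; 30% of $979 = $293.70. Cost to member: $293.70. OOP to date $1,714.80. Plan pays $979 − $293.70 = $685.30.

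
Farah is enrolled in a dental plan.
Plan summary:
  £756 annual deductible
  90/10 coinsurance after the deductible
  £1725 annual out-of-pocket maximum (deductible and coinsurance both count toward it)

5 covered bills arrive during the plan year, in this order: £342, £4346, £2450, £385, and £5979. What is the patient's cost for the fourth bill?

#1 (£342): entire amount goes to the deductible. Patient pays £342; OOP now £342.
#2 (£4346): deductible takes £414, £3932 remains; 10% of £3932 = £393.20. Cost to patient: £807.20. OOP to date £1149.20.
#3 (£2450): deductible met; 10% of £2450 = £245. Patient owes £245 (running OOP £1394.20).
#4 (£385): deductible met; 10% of £385 = £38.50. Cost to patient: £38.50. OOP to date £1432.70.

£38.50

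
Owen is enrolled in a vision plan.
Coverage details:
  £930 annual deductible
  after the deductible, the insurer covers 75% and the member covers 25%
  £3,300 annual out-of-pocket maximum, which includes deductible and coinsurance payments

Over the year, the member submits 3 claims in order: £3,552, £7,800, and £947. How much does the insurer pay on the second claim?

£6,085.50

Claim 1 — £3,552: deductible takes £930, £2,622 remains; coinsurance £2,622 × 25% = £655.50. Cost to member: £1,585.50. OOP to date £1,585.50. Plan pays £3,552 − £1,585.50 = £1,966.50.
Claim 2 — £7,800: 25% coinsurance on £7,800 = £1,950. OOP would hit £3,535.50 > £3,300, so the cap limits the member to £3,300 − £1,585.50 = £1,714.50. Insurer: £7,800 − £1,714.50 = £6,085.50.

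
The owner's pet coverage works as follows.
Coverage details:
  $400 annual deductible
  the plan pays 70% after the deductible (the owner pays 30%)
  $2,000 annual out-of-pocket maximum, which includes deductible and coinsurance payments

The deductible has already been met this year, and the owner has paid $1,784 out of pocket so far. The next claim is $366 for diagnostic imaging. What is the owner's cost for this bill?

$109.80

The deductible is already satisfied, so the full bill goes to coinsurance.
Owner's 30% share of $366 is $109.80.
Cumulative spending $1,784 + $109.80 = $1,893.80 stays under the $2,000 maximum.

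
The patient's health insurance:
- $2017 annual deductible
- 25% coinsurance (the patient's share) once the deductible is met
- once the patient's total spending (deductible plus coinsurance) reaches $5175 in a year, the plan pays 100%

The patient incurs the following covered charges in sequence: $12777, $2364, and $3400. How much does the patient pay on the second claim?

Claim 1 ($12777): $2017 finishes the deductible; $10760 goes to coinsurance; patient's 25% is $2690. Patient owes $4707 (running OOP $4707).
Claim 2 ($2364): 25% coinsurance on $2364 = $591. OOP would hit $5298 > $5175, so the cap limits the patient to $5175 − $4707 = $468.

$468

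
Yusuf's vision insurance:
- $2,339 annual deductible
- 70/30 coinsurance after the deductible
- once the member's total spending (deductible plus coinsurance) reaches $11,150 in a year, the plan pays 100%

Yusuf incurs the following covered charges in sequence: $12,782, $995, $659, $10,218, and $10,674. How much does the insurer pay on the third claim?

Claim 1 ($12,782): $2,339 finishes the deductible; $10,443 goes to coinsurance; 30% of $10,443 = $3,132.90. Member pays $5,471.90; OOP now $5,471.90. Plan pays $12,782 − $5,471.90 = $7,310.10.
Claim 2 ($995): 30% coinsurance on $995 = $298.50. Cost to member: $298.50. OOP to date $5,770.40. Plan pays $995 − $298.50 = $696.50.
Claim 3 ($659): deductible already satisfied, so member's share is 30% × $659 = $197.70. Cost to member: $197.70. OOP to date $5,968.10. Plan pays $659 − $197.70 = $461.30.

$461.30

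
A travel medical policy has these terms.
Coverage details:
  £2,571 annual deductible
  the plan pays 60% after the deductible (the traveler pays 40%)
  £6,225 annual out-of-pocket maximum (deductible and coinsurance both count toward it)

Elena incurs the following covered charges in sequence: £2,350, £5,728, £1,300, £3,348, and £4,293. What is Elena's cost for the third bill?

Claim 1 (£2,350): all of it applies to the deductible. Traveler pays £2,350; OOP now £2,350.
Claim 2 (£5,728): deductible takes £221, £5,507 remains; 40% of £5,507 = £2,202.80. Traveler owes £2,423.80 (running OOP £4,773.80).
Claim 3 (£1,300): deductible already satisfied, so traveler's share is 40% × £1,300 = £520. Cost to traveler: £520. OOP to date £5,293.80.

£520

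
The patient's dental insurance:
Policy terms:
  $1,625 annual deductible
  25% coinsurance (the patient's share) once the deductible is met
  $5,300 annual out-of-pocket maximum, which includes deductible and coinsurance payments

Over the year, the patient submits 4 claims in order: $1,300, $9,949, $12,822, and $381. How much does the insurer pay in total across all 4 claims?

Bill 1, $1,300: fully absorbed by the deductible. Patient pays $1,300; OOP now $1,300. Plan pays $1,300 − $1,300 = $0.
Bill 2, $9,949: $325 to deductible, leaving $9,624; 25% of $9,624 = $2,406. Patient pays $2,731; OOP now $4,031. Insurer: $9,949 − $2,731 = $7,218.
Bill 3, $12,822: deductible already satisfied, so patient's share is 25% × $12,822 = $3,205.50. OOP would hit $7,236.50 > $5,300, so the cap limits the patient to $5,300 − $4,031 = $1,269. Insurer: $12,822 − $1,269 = $11,553.
Bill 4, $381: deductible already satisfied, so patient's share is 25% × $381 = $95.25. That would push OOP to $5,395.25, over the $5,300 cap, so patient pays $5,300 − $5,300 = $0. Plan pays $381 − $0 = $381.
Insurer total: $0 + $7,218 + $11,553 + $381 = $19,152.

$19,152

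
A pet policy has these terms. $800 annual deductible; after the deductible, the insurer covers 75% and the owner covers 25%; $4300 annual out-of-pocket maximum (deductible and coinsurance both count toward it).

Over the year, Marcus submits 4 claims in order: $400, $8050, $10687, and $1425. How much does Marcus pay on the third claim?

$1587.50

Claim 1 — $400: all of it applies to the deductible. Owner owes $400 (running OOP $400).
Claim 2 — $8050: $400 finishes the deductible; $7650 goes to coinsurance; owner's 25% is $1912.50. Owner pays $2312.50; OOP now $2712.50.
Claim 3 — $10687: deductible already satisfied, so owner's share is 25% × $10687 = $2671.75. That would push OOP to $5384.25, over the $4300 cap, so owner pays $4300 − $2712.50 = $1587.50.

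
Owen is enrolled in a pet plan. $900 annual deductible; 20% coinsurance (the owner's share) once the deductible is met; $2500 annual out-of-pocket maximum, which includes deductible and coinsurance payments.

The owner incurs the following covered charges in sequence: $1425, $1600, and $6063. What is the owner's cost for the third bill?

Claim 1 ($1425): $900 to deductible, leaving $525; coinsurance $525 × 20% = $105. Owner owes $1005 (running OOP $1005).
Claim 2 ($1600): deductible met; 20% of $1600 = $320. Owner pays $320; OOP now $1325.
Claim 3 ($6063): 20% coinsurance on $6063 = $1212.60. That would push OOP to $2537.60, over the $2500 cap, so owner pays $2500 − $1325 = $1175.

$1175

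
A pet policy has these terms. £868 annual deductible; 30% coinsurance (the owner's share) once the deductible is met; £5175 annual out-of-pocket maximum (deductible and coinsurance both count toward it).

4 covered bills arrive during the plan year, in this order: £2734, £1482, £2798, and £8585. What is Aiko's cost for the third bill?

#1 (£2734): £868 finishes the deductible; £1866 goes to coinsurance; coinsurance £1866 × 30% = £559.80. Cost to owner: £1427.80. OOP to date £1427.80.
#2 (£1482): 30% coinsurance on £1482 = £444.60. Owner owes £444.60 (running OOP £1872.40).
#3 (£2798): deductible met; 30% of £2798 = £839.40. Cost to owner: £839.40. OOP to date £2711.80.

£839.40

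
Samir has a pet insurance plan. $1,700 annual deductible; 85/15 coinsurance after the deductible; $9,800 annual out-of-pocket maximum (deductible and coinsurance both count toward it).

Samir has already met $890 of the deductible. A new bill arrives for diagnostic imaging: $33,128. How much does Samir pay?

Deductible still to meet: $1,700 − $890 = $810.
After the $810 deductible portion, $33,128 − $810 = $32,318 is subject to coinsurance.
Owner's 15% share of $32,318 is $4,847.70.
That puts the owner's cost at $810 + $4,847.70 = $5,657.70 before any cap.
Total out-of-pocket so far would be $890 + $5,657.70 = $6,547.70, below the $9,800 cap — no reduction.

$5,657.70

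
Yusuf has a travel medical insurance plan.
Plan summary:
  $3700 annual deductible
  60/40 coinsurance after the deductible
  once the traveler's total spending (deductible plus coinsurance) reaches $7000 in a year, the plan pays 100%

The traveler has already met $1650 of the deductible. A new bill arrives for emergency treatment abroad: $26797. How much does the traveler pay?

$5350

Deductible still to meet: $3700 − $1650 = $2050.
The remaining $24747 (= $26797 − $2050) moves to coinsurance.
40% of $24747 = $9898.80 falls to the traveler.
Traveler responsibility before any cap: $2050 + $9898.80 = $11948.80.
Adding $11948.80 to the $1650 already spent would give $13598.80, which exceeds the $7000 cap; the traveler pays just $7000 − $1650 = $5350.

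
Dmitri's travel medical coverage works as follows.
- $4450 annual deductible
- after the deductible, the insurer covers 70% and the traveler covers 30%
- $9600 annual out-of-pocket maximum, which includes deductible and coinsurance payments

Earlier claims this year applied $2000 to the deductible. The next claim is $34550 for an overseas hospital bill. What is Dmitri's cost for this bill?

$7600

Deductible still to meet: $4450 − $2000 = $2450.
That leaves $34550 − $2450 = $32100 for coinsurance.
Traveler's 30% share of $32100 is $9630.
That puts the traveler's cost at $2450 + $9630 = $12080 before any cap.
That would bring total out-of-pocket to $14080, past the $9600 cap. The traveler is capped at $9600 − $2000 = $7600 on this claim.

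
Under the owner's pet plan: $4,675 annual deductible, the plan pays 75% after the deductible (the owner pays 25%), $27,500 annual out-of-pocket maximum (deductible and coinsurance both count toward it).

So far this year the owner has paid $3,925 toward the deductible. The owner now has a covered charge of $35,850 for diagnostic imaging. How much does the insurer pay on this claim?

Remaining deductible: $4,675 − $3,925 = $750.
After the $750 deductible portion, $35,850 − $750 = $35,100 is subject to coinsurance.
25% of $35,100 = $8,775 falls to the owner.
Owner responsibility before any cap: $750 + $8,775 = $9,525.
Year-to-date out-of-pocket becomes $3,925 + $9,525 = $13,450, still under the $27,500 maximum, so no cap applies.
The insurer covers the remainder: $35,850 − $9,525 = $26,325.

$26,325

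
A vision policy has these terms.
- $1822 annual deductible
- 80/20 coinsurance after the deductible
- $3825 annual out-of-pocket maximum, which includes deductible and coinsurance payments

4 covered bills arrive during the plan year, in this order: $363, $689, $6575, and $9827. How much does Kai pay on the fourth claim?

Claim 1 ($363): entire amount goes to the deductible. Member pays $363; OOP now $363.
Claim 2 ($689): all of it applies to the deductible. Member owes $689 (running OOP $1052).
Claim 3 ($6575): $770 finishes the deductible; $5805 goes to coinsurance; coinsurance $5805 × 20% = $1161. Member pays $1931; OOP now $2983.
Claim 4 ($9827): 20% coinsurance on $9827 = $1965.40. That would push OOP to $4948.40, over the $3825 cap, so member pays $3825 − $2983 = $842.

$842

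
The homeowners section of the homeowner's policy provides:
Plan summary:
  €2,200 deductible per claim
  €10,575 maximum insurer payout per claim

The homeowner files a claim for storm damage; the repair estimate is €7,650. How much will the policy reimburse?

€5,450

Subtract the deductible: €7,650 − €2,200 = €5,450.
€5,450 ≤ €10,575, so the limit doesn't bind; insurer pays €5,450.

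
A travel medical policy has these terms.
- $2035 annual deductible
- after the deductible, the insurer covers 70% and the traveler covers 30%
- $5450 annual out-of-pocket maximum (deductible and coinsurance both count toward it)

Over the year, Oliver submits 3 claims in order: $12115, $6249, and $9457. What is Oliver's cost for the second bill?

#1 ($12115): $2035 finishes the deductible; $10080 goes to coinsurance; coinsurance $10080 × 30% = $3024. Traveler owes $5059 (running OOP $5059).
#2 ($6249): 30% coinsurance on $6249 = $1874.70. OOP would hit $6933.70 > $5450, so the cap limits the traveler to $5450 − $5059 = $391.

$391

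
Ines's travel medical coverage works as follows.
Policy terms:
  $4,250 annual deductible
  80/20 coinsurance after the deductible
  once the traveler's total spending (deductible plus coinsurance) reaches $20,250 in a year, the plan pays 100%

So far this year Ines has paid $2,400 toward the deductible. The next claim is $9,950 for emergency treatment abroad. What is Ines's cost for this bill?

Deductible still to meet: $4,250 − $2,400 = $1,850.
The remaining $8,100 (= $9,950 − $1,850) moves to coinsurance.
20% of $8,100 = $1,620 falls to the traveler.
So the traveler owes $1,850 + $1,620 = $3,470 before any cap.
Year-to-date out-of-pocket becomes $2,400 + $3,470 = $5,870, still under the $20,250 maximum, so no cap applies.

$3,470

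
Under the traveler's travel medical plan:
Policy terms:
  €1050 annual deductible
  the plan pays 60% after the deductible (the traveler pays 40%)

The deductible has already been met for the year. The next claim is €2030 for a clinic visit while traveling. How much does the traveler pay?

With the deductible met, the entire €2030 is subject to coinsurance.
Coinsurance: €2030 × 40% = €812.

€812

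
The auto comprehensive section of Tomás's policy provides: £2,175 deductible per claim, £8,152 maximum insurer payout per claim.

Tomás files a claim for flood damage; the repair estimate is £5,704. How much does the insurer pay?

£3,529

Subtract the deductible: £5,704 − £2,175 = £3,529.
That's under the £8,152 cap, so the insurer reimburses the full £3,529.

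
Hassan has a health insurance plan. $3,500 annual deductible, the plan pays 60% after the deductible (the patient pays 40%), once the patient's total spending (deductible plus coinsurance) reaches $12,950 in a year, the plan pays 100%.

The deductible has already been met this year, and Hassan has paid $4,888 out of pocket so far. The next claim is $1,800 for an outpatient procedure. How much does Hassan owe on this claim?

$720

With the deductible met, the entire $1,800 is subject to coinsurance.
Coinsurance: $1,800 × 40% = $720.
Cumulative spending $4,888 + $720 = $5,608 stays under the $12,950 maximum.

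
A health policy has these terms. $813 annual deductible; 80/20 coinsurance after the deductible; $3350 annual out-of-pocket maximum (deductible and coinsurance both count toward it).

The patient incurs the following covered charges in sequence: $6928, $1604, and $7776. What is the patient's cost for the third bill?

$993.20

Claim 1 — $6928: deductible takes $813, $6115 remains; patient's 20% is $1223. Patient owes $2036 (running OOP $2036).
Claim 2 — $1604: deductible already satisfied, so patient's share is 20% × $1604 = $320.80. Cost to patient: $320.80. OOP to date $2356.80.
Claim 3 — $7776: 20% coinsurance on $7776 = $1555.20. OOP would hit $3912 > $3350, so the cap limits the patient to $3350 − $2356.80 = $993.20.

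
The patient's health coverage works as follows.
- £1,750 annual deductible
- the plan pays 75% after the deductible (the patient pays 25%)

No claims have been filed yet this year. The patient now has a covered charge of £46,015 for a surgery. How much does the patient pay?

Deductible not yet touched, so the first £1,750 of the bill goes to the deductible.
That leaves £46,015 − £1,750 = £44,265 for coinsurance.
Patient's 25% share of £44,265 is £11,066.25.
Patient responsibility: £1,750 + £11,066.25 = £12,816.25.

£12,816.25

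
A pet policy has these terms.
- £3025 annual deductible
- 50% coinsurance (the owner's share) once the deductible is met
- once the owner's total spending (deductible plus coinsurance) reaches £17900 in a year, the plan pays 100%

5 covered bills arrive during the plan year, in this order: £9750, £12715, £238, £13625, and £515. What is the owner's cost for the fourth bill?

Claim 1 — £9750: deductible takes £3025, £6725 remains; coinsurance £6725 × 50% = £3362.50. Owner owes £6387.50 (running OOP £6387.50).
Claim 2 — £12715: deductible met; 50% of £12715 = £6357.50. Cost to owner: £6357.50. OOP to date £12745.
Claim 3 — £238: deductible met; 50% of £238 = £119. Cost to owner: £119. OOP to date £12864.
Claim 4 — £13625: deductible met; 50% of £13625 = £6812.50. Adding that to £12864 gives £19676.50, past the £17900 cap; owner pays only £17900 − £12864 = £5036.

£5036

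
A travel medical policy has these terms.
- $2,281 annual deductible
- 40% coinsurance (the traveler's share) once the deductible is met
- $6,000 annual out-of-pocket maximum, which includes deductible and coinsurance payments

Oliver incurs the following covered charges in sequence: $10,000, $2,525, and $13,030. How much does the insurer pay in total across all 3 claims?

$19,555

Bill 1, $10,000: $2,281 to deductible, leaving $7,719; coinsurance $7,719 × 40% = $3,087.60. Traveler owes $5,368.60 (running OOP $5,368.60). Plan pays $10,000 − $5,368.60 = $4,631.40.
Bill 2, $2,525: deductible already satisfied, so traveler's share is 40% × $2,525 = $1,010. That would push OOP to $6,378.60, over the $6,000 cap, so traveler pays $6,000 − $5,368.60 = $631.40. Plan pays $2,525 − $631.40 = $1,893.60.
Bill 3, $13,030: 40% coinsurance on $13,030 = $5,212. That would push OOP to $11,212, over the $6,000 cap, so traveler pays $6,000 − $6,000 = $0. Plan pays $13,030 − $0 = $13,030.
Insurer total = bills − traveler's total = $25,555 − $6,000 = $19,555.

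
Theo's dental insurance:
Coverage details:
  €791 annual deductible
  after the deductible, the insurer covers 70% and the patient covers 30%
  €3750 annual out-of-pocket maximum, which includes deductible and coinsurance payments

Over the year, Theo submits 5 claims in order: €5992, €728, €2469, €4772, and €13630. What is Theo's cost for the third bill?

€740.70

Claim 1 (€5992): €791 to deductible, leaving €5201; coinsurance €5201 × 30% = €1560.30. Cost to patient: €2351.30. OOP to date €2351.30.
Claim 2 (€728): deductible already satisfied, so patient's share is 30% × €728 = €218.40. Patient owes €218.40 (running OOP €2569.70).
Claim 3 (€2469): deductible met; 30% of €2469 = €740.70. Patient owes €740.70 (running OOP €3310.40).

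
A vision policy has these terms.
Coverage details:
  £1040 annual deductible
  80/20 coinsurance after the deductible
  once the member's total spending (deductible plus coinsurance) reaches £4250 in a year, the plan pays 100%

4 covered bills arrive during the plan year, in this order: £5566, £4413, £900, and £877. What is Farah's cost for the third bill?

Claim 1 (£5566): deductible takes £1040, £4526 remains; 20% of £4526 = £905.20. Cost to member: £1945.20. OOP to date £1945.20.
Claim 2 (£4413): deductible already satisfied, so member's share is 20% × £4413 = £882.60. Member pays £882.60; OOP now £2827.80.
Claim 3 (£900): deductible met; 20% of £900 = £180. Member owes £180 (running OOP £3007.80).

£180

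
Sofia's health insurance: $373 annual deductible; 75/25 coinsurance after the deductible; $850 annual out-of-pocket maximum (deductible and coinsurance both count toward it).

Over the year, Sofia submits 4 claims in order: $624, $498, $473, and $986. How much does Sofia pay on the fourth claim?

Claim 1 — $624: $373 finishes the deductible; $251 goes to coinsurance; patient's 25% is $62.75. Patient pays $435.75; OOP now $435.75.
Claim 2 — $498: 25% coinsurance on $498 = $124.50. Patient owes $124.50 (running OOP $560.25).
Claim 3 — $473: deductible met; 25% of $473 = $118.25. Cost to patient: $118.25. OOP to date $678.50.
Claim 4 — $986: deductible already satisfied, so patient's share is 25% × $986 = $246.50. That would push OOP to $925, over the $850 cap, so patient pays $850 − $678.50 = $171.50.

$171.50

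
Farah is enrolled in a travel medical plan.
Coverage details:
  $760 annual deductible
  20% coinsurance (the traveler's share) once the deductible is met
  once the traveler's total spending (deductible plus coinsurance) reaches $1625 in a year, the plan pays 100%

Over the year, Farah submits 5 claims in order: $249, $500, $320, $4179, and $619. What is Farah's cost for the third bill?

Claim 1 — $249: all of it applies to the deductible. Traveler pays $249; OOP now $249.
Claim 2 — $500: all of it applies to the deductible. Traveler owes $500 (running OOP $749).
Claim 3 — $320: deductible takes $11, $309 remains; 20% of $309 = $61.80. Traveler pays $72.80; OOP now $821.80.

$72.80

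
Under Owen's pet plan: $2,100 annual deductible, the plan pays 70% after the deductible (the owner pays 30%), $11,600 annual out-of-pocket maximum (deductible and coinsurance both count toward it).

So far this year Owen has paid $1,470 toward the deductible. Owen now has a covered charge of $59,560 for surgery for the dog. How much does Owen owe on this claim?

$10,130

Deductible still to meet: $2,100 − $1,470 = $630.
After the $630 deductible portion, $59,560 − $630 = $58,930 is subject to coinsurance.
30% of $58,930 = $17,679 falls to the owner.
That puts the owner's cost at $630 + $17,679 = $18,309 before any cap.
That would bring total out-of-pocket to $19,779, past the $11,600 cap. The owner is capped at $11,600 − $1,470 = $10,130 on this claim.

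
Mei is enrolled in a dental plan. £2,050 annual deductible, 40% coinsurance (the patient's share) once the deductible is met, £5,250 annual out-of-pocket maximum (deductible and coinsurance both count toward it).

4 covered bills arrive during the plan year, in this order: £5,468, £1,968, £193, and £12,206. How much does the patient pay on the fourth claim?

Bill 1, £5,468: deductible takes £2,050, £3,418 remains; 40% of £3,418 = £1,367.20. Patient pays £3,417.20; OOP now £3,417.20.
Bill 2, £1,968: 40% coinsurance on £1,968 = £787.20. Cost to patient: £787.20. OOP to date £4,204.40.
Bill 3, £193: deductible met; 40% of £193 = £77.20. Patient pays £77.20; OOP now £4,281.60.
Bill 4, £12,206: 40% coinsurance on £12,206 = £4,882.40. That would push OOP to £9,164, over the £5,250 cap, so patient pays £5,250 − £4,281.60 = £968.40.

£968.40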